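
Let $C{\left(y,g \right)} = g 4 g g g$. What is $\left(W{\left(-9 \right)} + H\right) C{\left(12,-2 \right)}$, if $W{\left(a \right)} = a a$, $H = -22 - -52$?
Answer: $7104$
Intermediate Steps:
$H = 30$ ($H = -22 + 52 = 30$)
$W{\left(a \right)} = a^{2}$
$C{\left(y,g \right)} = 4 g^{4}$ ($C{\left(y,g \right)} = 4 g g g g = 4 g^{2} g g = 4 g^{3} g = 4 g^{4}$)
$\left(W{\left(-9 \right)} + H\right) C{\left(12,-2 \right)} = \left(\left(-9\right)^{2} + 30\right) 4 \left(-2\right)^{4} = \left(81 + 30\right) 4 \cdot 16 = 111 \cdot 64 = 7104$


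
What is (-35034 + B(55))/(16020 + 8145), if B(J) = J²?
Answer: -32009/24165 ≈ -1.3246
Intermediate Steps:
(-35034 + B(55))/(16020 + 8145) = (-35034 + 55²)/(16020 + 8145) = (-35034 + 3025)/24165 = -32009*1/24165 = -32009/24165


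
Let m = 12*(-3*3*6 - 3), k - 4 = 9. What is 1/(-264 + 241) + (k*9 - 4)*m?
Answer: -1777717/23 ≈ -77292.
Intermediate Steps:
k = 13 (k = 4 + 9 = 13)
m = -684 (m = 12*(-9*6 - 3) = 12*(-54 - 3) = 12*(-57) = -684)
1/(-264 + 241) + (k*9 - 4)*m = 1/(-264 + 241) + (13*9 - 4)*(-684) = 1/(-23) + (117 - 4)*(-684) = -1/23 + 113*(-684) = -1/23 - 77292 = -1777717/23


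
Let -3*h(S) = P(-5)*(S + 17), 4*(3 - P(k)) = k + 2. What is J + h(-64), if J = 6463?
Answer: 26087/4 ≈ 6521.8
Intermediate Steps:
P(k) = 5/2 - k/4 (P(k) = 3 - (k + 2)/4 = 3 - (2 + k)/4 = 3 + (-1/2 - k/4) = 5/2 - k/4)
h(S) = -85/4 - 5*S/4 (h(S) = -(5/2 - 1/4*(-5))*(S + 17)/3 = -(5/2 + 5/4)*(17 + S)/3 = -5*(17 + S)/4 = -(255/4 + 15*S/4)/3 = -85/4 - 5*S/4)
J + h(-64) = 6463 + (-85/4 - 5/4*(-64)) = 6463 + (-85/4 + 80) = 6463 + 235/4 = 26087/4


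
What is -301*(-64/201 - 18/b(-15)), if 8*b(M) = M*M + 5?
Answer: 6571432/23115 ≈ 284.29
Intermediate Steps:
b(M) = 5/8 + M²/8 (b(M) = (M*M + 5)/8 = (M² + 5)/8 = (5 + M²)/8 = 5/8 + M²/8)
-301*(-64/201 - 18/b(-15)) = -301*(-64/201 - 18/(5/8 + (⅛)*(-15)²)) = -301*(-64*1/201 - 18/(5/8 + (⅛)*225)) = -301*(-64/201 - 18/(5/8 + 225/8)) = -301*(-64/201 - 18/115/4) = -301*(-64/201 - 18*4/115) = -301*(-64/201 - 72/115) = -301*(-21832/23115) = 6571432/23115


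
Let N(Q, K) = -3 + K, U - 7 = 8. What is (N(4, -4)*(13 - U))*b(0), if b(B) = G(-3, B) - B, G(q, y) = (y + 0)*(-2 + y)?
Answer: 0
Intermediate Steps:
G(q, y) = y*(-2 + y)
U = 15 (U = 7 + 8 = 15)
b(B) = -B + B*(-2 + B) (b(B) = B*(-2 + B) - B = -B + B*(-2 + B))
(N(4, -4)*(13 - U))*b(0) = ((-3 - 4)*(13 - 1*15))*(0*(-3 + 0)) = (-7*(13 - 15))*(0*(-3)) = -7*(-2)*0 = 14*0 = 0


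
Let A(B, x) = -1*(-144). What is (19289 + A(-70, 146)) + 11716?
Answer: 31149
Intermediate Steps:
A(B, x) = 144
(19289 + A(-70, 146)) + 11716 = (19289 + 144) + 11716 = 19433 + 11716 = 31149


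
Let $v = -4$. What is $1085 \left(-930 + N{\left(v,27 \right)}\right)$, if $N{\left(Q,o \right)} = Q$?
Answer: $-1013390$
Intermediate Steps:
$1085 \left(-930 + N{\left(v,27 \right)}\right) = 1085 \left(-930 - 4\right) = 1085 \left(-934\right) = -1013390$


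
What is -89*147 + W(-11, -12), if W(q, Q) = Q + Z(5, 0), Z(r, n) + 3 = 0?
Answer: -13098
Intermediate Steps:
Z(r, n) = -3 (Z(r, n) = -3 + 0 = -3)
W(q, Q) = -3 + Q (W(q, Q) = Q - 3 = -3 + Q)
-89*147 + W(-11, -12) = -89*147 + (-3 - 12) = -13083 - 15 = -13098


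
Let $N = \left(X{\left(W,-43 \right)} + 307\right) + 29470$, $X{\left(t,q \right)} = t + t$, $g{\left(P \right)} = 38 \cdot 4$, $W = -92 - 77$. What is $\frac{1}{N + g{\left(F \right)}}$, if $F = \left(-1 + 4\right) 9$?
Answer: $\frac{1}{29591} \approx 3.3794 \cdot 10^{-5}$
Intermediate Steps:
$F = 27$ ($F = 3 \cdot 9 = 27$)
$W = -169$
$g{\left(P \right)} = 152$
$X{\left(t,q \right)} = 2 t$
$N = 29439$ ($N = \left(2 \left(-169\right) + 307\right) + 29470 = \left(-338 + 307\right) + 29470 = -31 + 29470 = 29439$)
$\frac{1}{N + g{\left(F \right)}} = \frac{1}{29439 + 152} = \frac{1}{29591}$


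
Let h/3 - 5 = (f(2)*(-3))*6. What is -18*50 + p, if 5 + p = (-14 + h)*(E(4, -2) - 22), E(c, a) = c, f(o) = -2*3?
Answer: -6755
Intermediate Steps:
f(o) = -6
h = 339 (h = 15 + 3*(-6*(-3)*6) = 15 + 3*(18*6) = 15 + 3*108 = 15 + 324 = 339)
p = -5855 (p = -5 + (-14 + 339)*(4 - 22) = -5 + 325*(-18) = -5 - 5850 = -5855)
-18*50 + p = -18*50 - 5855 = -900 - 5855 = -6755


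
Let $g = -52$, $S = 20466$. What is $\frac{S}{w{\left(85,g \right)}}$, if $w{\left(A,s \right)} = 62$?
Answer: $\frac{10233}{31} \approx 330.1$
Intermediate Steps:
$\frac{S}{w{\left(85,g \right)}} = \frac{20466}{62} = 20466 \cdot \frac{1}{62} = \frac{10233}{31}$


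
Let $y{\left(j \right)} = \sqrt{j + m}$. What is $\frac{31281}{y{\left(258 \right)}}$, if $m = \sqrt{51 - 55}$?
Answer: $\frac{31281 \sqrt{2}}{2 \sqrt{129 + i}} \approx 1947.4 - 7.548 i$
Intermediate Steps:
$m = 2 i$ ($m = \sqrt{-4} = 2 i \approx 2.0 i$)
$y{\left(j \right)} = \sqrt{j + 2 i}$
$\frac{31281}{y{\left(258 \right)}} = \frac{31281}{\sqrt{258 + 2 i}}$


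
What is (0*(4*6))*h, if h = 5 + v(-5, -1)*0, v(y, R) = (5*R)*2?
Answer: 0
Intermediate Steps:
v(y, R) = 10*R
h = 5 (h = 5 + (10*(-1))*0 = 5 - 10*0 = 5 + 0 = 5)
(0*(4*6))*h = (0*(4*6))*5 = (0*24)*5 = 0*5 = 0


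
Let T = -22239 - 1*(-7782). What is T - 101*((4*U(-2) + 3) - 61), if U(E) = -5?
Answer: -6579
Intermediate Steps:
T = -14457 (T = -22239 + 7782 = -14457)
T - 101*((4*U(-2) + 3) - 61) = -14457 - 101*((4*(-5) + 3) - 61) = -14457 - 101*((-20 + 3) - 61) = -14457 - 101*(-17 - 61) = -14457 - 101*(-78) = -14457 + 7878 = -6579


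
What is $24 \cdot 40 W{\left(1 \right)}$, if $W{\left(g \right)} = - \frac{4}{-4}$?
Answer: $960$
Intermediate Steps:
$W{\left(g \right)} = 1$ ($W{\left(g \right)} = \left(-4\right) \left(- \frac{1}{4}\right) = 1$)
$24 \cdot 40 W{\left(1 \right)} = 24 \cdot 40 \cdot 1 = 960 \cdot 1 = 960$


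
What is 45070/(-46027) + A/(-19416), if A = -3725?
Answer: -703628545/893660232 ≈ -0.78736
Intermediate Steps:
45070/(-46027) + A/(-19416) = 45070/(-46027) - 3725/(-19416) = 45070*(-1/46027) - 3725*(-1/19416) = -45070/46027 + 3725/19416 = -703628545/893660232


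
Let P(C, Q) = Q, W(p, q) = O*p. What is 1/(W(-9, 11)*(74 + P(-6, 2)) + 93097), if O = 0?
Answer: 1/93097 ≈ 1.0741e-5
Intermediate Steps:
W(p, q) = 0 (W(p, q) = 0*p = 0)
1/(W(-9, 11)*(74 + P(-6, 2)) + 93097) = 1/(0*(74 + 2) + 93097) = 1/(0*76 + 93097) = 1/(0 + 93097) = 1/93097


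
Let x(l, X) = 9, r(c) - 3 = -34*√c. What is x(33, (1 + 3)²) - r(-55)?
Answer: 6 + 34*I*√55 ≈ 6.0 + 252.15*I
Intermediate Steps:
r(c) = 3 - 34*√c
x(33, (1 + 3)²) - r(-55) = 9 - (3 - 34*I*√55) = 9 + (-3 + 34*I*√55) = 6 + 34*I*√55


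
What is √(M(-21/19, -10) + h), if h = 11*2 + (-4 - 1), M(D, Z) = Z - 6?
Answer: 1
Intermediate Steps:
M(D, Z) = -6 + Z
h = 17 (h = 22 - 5 = 17)
√(M(-21/19, -10) + h) = √((-6 - 10) + 17) = √(-16 + 17) = √1 = 1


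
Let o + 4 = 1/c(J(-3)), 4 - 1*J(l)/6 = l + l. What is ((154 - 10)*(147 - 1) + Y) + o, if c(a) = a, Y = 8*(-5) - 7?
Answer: 1258381/60 ≈ 20973.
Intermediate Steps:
J(l) = 24 - 12*l (J(l) = 24 - 6*(l + l) = 24 - 12*l)
Y = -47 (Y = -40 - 7 = -47)
o = -239/60 (o = -4 + 1/(24 - 12*(-3)) = -4 + 1/(24 + 36) = -4 + 1/60 = -239/60 ≈ -3.9833)
((154 - 10)*(147 - 1) + Y) + o = ((154 - 10)*(147 - 1) - 47) - 239/60 = (144*146 - 47) - 239/60 = (21024 - 47) - 239/60 = 20977 - 239/60 = 1258381/60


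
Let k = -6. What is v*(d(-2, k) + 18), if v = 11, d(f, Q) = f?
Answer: 176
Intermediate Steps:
v*(d(-2, k) + 18) = 11*(-2 + 18) = 11*16 = 176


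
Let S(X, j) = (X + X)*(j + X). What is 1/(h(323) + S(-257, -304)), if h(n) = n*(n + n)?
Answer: 1/497012 ≈ 2.0120e-6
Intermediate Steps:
S(X, j) = 2*X*(X + j) (S(X, j) = (2*X)*(X + j) = 2*X*(X + j))
h(n) = 2*n² (h(n) = n*(2*n) = 2*n²)
1/(h(323) + S(-257, -304)) = 1/(2*323² + 2*(-257)*(-257 - 304)) = 1/(2*104329 + 2*(-257)*(-561)) = 1/(208658 + 288354) = 1/497012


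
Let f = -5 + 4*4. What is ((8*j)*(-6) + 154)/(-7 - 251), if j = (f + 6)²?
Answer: 6859/129 ≈ 53.171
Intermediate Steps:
f = 11 (f = -5 + 16 = 11)
j = 289 (j = (11 + 6)² = 17² = 289)
((8*j)*(-6) + 154)/(-7 - 251) = ((8*289)*(-6) + 154)/(-7 - 251) = (2312*(-6) + 154)/(-258) = (-13872 + 154)*(-1/258) = -13718*(-1/258) = 6859/129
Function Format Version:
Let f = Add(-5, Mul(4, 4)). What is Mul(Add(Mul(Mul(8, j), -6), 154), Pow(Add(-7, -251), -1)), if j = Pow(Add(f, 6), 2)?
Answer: Rational(6859, 129) ≈ 53.171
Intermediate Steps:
f = 11 (f = Add(-5, 16) = 11)
j = 289 (j = Pow(Add(11, 6), 2) = Pow(17, 2) = 289)
Mul(Add(Mul(Mul(8, j), -6), 154), Pow(Add(-7, -251), -1)) = Mul(Add(Mul(Mul(8, 289), -6), 154), Pow(Add(-7, -251), -1)) = Mul(Add(Mul(2312, -6), 154), Pow(-258, -1)) = Mul(Add(-13872, 154), Rational(-1, 258)) = Mul(-13718, Rational(-1, 258)) = Rational(6859, 129)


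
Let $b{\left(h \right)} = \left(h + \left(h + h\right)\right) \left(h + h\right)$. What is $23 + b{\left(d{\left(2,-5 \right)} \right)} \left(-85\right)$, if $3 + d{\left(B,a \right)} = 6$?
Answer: $-4567$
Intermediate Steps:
$d{\left(B,a \right)} = 3$ ($d{\left(B,a \right)} = -3 + 6 = 3$)
$b{\left(h \right)} = 6 h^{2}$ ($b{\left(h \right)} = \left(h + 2 h\right) 2 h = 3 h 2 h = 6 h^{2}$)
$23 + b{\left(d{\left(2,-5 \right)} \right)} \left(-85\right) = 23 + 6 \cdot 3^{2} \left(-85\right) = 23 + 6 \cdot 9 \left(-85\right) = 23 + 54 \left(-85\right) = 23 - 4590 = -4567$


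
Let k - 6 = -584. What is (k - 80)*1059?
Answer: -696822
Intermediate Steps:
k = -578 (k = 6 - 584 = -578)
(k - 80)*1059 = (-578 - 80)*1059 = -658*1059 = -696822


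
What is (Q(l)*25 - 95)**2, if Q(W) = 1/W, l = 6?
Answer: 297025/36 ≈ 8250.7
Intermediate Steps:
Q(W) = 1/W
(Q(l)*25 - 95)**2 = (25/6 - 95)**2 = (-545/6)**2 = 297025/36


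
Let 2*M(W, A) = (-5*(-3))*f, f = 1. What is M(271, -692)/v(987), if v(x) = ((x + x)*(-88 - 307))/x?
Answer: -3/316 ≈ -0.0094937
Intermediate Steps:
M(W, A) = 15/2 (M(W, A) = (-5*(-3)*1)/2 = (15*1)/2 = (½)*15 = 15/2)
v(x) = -790 (v(x) = ((2*x)*(-395))/x = (-790*x)/x = -790)
M(271, -692)/v(987) = (15/2)/(-790) = (15/2)*(-1/790) = -3/316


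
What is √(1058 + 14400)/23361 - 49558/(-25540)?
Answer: 24779/12770 + √15458/23361 ≈ 1.9457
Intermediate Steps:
√(1058 + 14400)/23361 - 49558/(-25540) = √15458*(1/23361) - 49558*(-1/25540) = √15458/23361 + 24779/12770 = 24779/12770 + √15458/23361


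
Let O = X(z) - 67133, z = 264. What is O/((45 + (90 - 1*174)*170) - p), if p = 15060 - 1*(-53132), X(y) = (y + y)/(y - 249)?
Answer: 335489/412135 ≈ 0.81403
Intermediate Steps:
X(y) = 2*y/(-249 + y) (X(y) = (2*y)/(-249 + y) = 2*y/(-249 + y))
p = 68192 (p = 15060 + 53132 = 68192)
O = -335489/5 (O = 2*264/(-249 + 264) - 67133 = 2*264/15 - 67133 = 2*264*(1/15) - 67133 = 176/5 - 67133 = -335489/5 ≈ -67098.)
O/((45 + (90 - 1*174)*170) - p) = -335489/(5*((45 + (90 - 1*174)*170) - 1*68192)) = -335489/(5*((45 + (90 - 174)*170) - 68192)) = -335489/(5*((45 - 84*170) - 68192)) = -335489/(5*((45 - 14280) - 68192)) = -335489/(5*(-14235 - 68192)) = -335489/5/(-82427) = -335489/5*(-1/82427) = 335489/412135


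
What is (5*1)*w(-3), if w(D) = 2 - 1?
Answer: 5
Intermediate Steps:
w(D) = 1
(5*1)*w(-3) = (5*1)*1 = 5*1 = 5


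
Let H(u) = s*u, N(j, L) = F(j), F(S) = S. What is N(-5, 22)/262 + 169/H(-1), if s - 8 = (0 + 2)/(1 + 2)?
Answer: -2557/131 ≈ -19.519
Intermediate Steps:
s = 26/3 (s = 8 + (0 + 2)/(1 + 2) = 8 + 2/3 = 26/3 ≈ 8.6667)
N(j, L) = j
H(u) = 26*u/3
N(-5, 22)/262 + 169/H(-1) = -5/262 + 169/(((26/3)*(-1))) = -5*1/262 + 169/(-26/3) = -5/262 + 169*(-3/26) = -5/262 - 39/2 = -2557/131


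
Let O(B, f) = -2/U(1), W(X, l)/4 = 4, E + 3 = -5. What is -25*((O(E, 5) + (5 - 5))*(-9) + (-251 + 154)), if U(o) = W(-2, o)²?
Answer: 310175/128 ≈ 2423.2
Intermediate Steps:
E = -8 (E = -3 - 5 = -8)
W(X, l) = 16 (W(X, l) = 4*4 = 16)
U(o) = 256 (U(o) = 16² = 256)
O(B, f) = -1/128 (O(B, f) = -2/256 = -2*1/256 = -1/128)
-25*((O(E, 5) + (5 - 5))*(-9) + (-251 + 154)) = -25*((-1/128 + (5 - 5))*(-9) + (-251 + 154)) = -25*((-1/128 + 0)*(-9) - 97) = -25*(-1/128*(-9) - 97) = -25*(9/128 - 97) = -25*(-12407/128) = 310175/128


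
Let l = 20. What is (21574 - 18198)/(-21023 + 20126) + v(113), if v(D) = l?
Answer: 14564/897 ≈ 16.236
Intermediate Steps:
v(D) = 20
(21574 - 18198)/(-21023 + 20126) + v(113) = (21574 - 18198)/(-21023 + 20126) + 20 = 3376/(-897) + 20 = 3376*(-1/897) + 20 = -3376/897 + 20 = 14564/897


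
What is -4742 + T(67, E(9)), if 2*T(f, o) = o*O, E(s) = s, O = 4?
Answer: -4724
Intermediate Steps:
T(f, o) = 2*o (T(f, o) = (o*4)/2 = (4*o)/2 = 2*o)
-4742 + T(67, E(9)) = -4742 + 2*9 = -4742 + 18 = -4724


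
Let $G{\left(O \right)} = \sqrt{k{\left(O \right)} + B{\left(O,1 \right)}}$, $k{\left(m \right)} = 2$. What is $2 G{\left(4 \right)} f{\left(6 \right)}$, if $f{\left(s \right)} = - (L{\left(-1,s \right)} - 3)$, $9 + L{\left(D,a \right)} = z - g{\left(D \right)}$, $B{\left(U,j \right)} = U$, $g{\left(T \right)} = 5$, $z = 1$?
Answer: $32 \sqrt{6} \approx 78.384$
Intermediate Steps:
$L{\left(D,a \right)} = -13$ ($L{\left(D,a \right)} = -9 + \left(1 - 5\right) = -9 - 4 = -13$)
$f{\left(s \right)} = 16$ ($f{\left(s \right)} = - (-13 - 3) = \left(-1\right) \left(-16\right) = 16$)
$G{\left(O \right)} = \sqrt{2 + O}$
$2 G{\left(4 \right)} f{\left(6 \right)} = 2 \sqrt{2 + 4} \cdot 16 = 2 \sqrt{6} \cdot 16 = 32 \sqrt{6}$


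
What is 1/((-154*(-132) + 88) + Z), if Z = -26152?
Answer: -1/5736 ≈ -0.00017434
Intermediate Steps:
1/((-154*(-132) + 88) + Z) = 1/((-154*(-132) + 88) - 26152) = 1/((20328 + 88) - 26152) = 1/(20416 - 26152) = 1/(-5736) = -1/5736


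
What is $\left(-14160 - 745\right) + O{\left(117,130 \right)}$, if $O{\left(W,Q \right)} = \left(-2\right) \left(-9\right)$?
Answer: $-14887$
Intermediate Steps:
$O{\left(W,Q \right)} = 18$
$\left(-14160 - 745\right) + O{\left(117,130 \right)} = \left(-14160 - 745\right) + 18 = -14905 + 18 = -14887$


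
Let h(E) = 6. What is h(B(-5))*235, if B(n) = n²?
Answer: 1410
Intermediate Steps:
h(B(-5))*235 = 6*235 = 1410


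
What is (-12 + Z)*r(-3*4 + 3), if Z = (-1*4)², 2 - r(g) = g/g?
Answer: 4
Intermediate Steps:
r(g) = 1 (r(g) = 2 - g/g = 2 - 1*1 = 2 - 1 = 1)
Z = 16 (Z = (-4)² = 16)
(-12 + Z)*r(-3*4 + 3) = (-12 + 16)*1 = 4*1 = 4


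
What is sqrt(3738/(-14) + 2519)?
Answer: 2*sqrt(563) ≈ 47.455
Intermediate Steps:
sqrt(3738/(-14) + 2519) = sqrt(3738*(-1/14) + 2519) = sqrt(-267 + 2519) = sqrt(2252) = 2*sqrt(563)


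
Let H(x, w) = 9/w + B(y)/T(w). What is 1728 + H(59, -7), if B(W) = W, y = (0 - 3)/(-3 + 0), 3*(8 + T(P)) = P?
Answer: 374676/217 ≈ 1726.6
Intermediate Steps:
T(P) = -8 + P/3
y = 1 (y = -3/(-3) = -3*(-⅓) = 1)
H(x, w) = 1/(-8 + w/3) + 9/w (H(x, w) = 9/w + 1/(-8 + w/3) = 1/(-8 + w/3) + 9/w)
1728 + H(59, -7) = 1728 + 12*(-18 - 7)/(-7*(-24 - 7)) = 1728 + 12*(-⅐)*(-25)/(-31) = 1728 + 12*(-⅐)*(-1/31)*(-25) = 1728 - 300/217 = 374676/217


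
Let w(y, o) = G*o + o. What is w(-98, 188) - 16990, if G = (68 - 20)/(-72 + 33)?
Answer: -221434/13 ≈ -17033.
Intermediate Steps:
G = -16/13 (G = 48/(-39) = 48*(-1/39) = -16/13 ≈ -1.2308)
w(y, o) = -3*o/13 (w(y, o) = -16*o/13 + o = -3*o/13)
w(-98, 188) - 16990 = -3/13*188 - 16990 = -564/13 - 16990 = -221434/13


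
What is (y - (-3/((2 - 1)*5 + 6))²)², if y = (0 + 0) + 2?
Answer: 54289/14641 ≈ 3.7080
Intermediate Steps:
y = 2 (y = 0 + 2 = 2)
(y - (-3/((2 - 1)*5 + 6))²)² = (2 - (-3/((2 - 1)*5 + 6))²)² = (2 - (-3/(1*5 + 6))²)² = (2 - (-3/(5 + 6))²)² = (2 - (-3/11)²)² = (2 - 1*9/121)² = (2 - 9/121)² = (233/121)² = 54289/14641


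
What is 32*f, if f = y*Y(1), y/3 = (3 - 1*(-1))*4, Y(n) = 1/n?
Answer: 1536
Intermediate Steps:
Y(n) = 1/n
y = 48 (y = 3*((3 - 1*(-1))*4) = 3*((3 + 1)*4) = 3*(4*4) = 3*16 = 48)
f = 48 (f = 48/1 = 48*1 = 48)
32*f = 32*48 = 1536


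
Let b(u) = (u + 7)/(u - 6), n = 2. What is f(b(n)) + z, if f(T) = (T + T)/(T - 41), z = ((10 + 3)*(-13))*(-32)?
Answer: 935602/173 ≈ 5408.1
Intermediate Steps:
z = 5408 (z = (13*(-13))*(-32) = -169*(-32) = 5408)
b(u) = (7 + u)/(-6 + u)
f(T) = 2*T/(-41 + T) (f(T) = (2*T)/(-41 + T) = 2*T/(-41 + T))
f(b(n)) + z = 2*((7 + 2)/(-6 + 2))/(-41 + (7 + 2)/(-6 + 2)) + 5408 = 2*(9/(-4))/(-41 + 9/(-4)) + 5408 = 2*(-¼*9)/(-41 - ¼*9) + 5408 = 2*(-9/4)/(-41 - 9/4) + 5408 = 2*(-9/4)/(-173/4) + 5408 = 2*(-9/4)*(-4/173) + 5408 = 18/173 + 5408 = 935602/173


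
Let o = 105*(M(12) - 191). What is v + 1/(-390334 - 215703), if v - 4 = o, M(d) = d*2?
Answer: -10624434648/606037 ≈ -17531.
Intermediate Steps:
M(d) = 2*d
o = -17535 (o = 105*(2*12 - 191) = 105*(24 - 191) = 105*(-167) = -17535)
v = -17531 (v = 4 - 17535 = -17531)
v + 1/(-390334 - 215703) = -17531 + 1/(-390334 - 215703) = -17531 + 1/(-606037) = -17531 - 1/606037 = -10624434648/606037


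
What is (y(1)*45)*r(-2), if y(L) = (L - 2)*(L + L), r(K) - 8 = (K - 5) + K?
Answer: 90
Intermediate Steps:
r(K) = 3 + 2*K (r(K) = 8 + ((K - 5) + K) = 8 + ((-5 + K) + K) = 8 + (-5 + 2*K) = 3 + 2*K)
y(L) = 2*L*(-2 + L) (y(L) = (-2 + L)*(2*L) = 2*L*(-2 + L))
(y(1)*45)*r(-2) = ((2*1*(-2 + 1))*45)*(3 + 2*(-2)) = ((2*1*(-1))*45)*(3 - 4) = -2*45*(-1) = -90*(-1) = 90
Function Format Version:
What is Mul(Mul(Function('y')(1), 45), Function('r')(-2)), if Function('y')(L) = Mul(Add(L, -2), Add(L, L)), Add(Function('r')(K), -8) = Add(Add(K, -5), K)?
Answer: 90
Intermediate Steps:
Function('r')(K) = Add(3, Mul(2, K)) (Function('r')(K) = Add(8, Add(Add(K, -5), K)) = Add(8, Add(Add(-5, K), K)) = Add(8, Add(-5, Mul(2, K))) = Add(3, Mul(2, K)))
Function('y')(L) = Mul(2, L, Add(-2, L)) (Function('y')(L) = Mul(Add(-2, L), Mul(2, L)) = Mul(2, L, Add(-2, L)))
Mul(Mul(Function('y')(1), 45), Function('r')(-2)) = Mul(Mul(Mul(2, 1, Add(-2, 1)), 45), Add(3, Mul(2, -2))) = Mul(Mul(Mul(2, 1, -1), 45), Add(3, -4)) = Mul(Mul(-2, 45), -1) = Mul(-90, -1) = 90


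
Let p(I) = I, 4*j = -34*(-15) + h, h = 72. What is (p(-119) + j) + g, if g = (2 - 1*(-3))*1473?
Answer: 14783/2 ≈ 7391.5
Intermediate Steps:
j = 291/2 (j = (-34*(-15) + 72)/4 = (510 + 72)/4 = (¼)*582 = 291/2 ≈ 145.50)
g = 7365 (g = (2 + 3)*1473 = 5*1473 = 7365)
(p(-119) + j) + g = (-119 + 291/2) + 7365 = 53/2 + 7365 = 14783/2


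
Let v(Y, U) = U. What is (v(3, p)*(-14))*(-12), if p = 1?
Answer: 168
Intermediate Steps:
(v(3, p)*(-14))*(-12) = (1*(-14))*(-12) = -14*(-12) = 168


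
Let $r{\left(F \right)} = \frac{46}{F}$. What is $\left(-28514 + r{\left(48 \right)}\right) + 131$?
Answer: $- \frac{681169}{24} \approx -28382.0$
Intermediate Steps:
$\left(-28514 + r{\left(48 \right)}\right) + 131 = \left(-28514 + \frac{46}{48}\right) + 131 = \left(-28514 + 46 \cdot \frac{1}{48}\right) + 131 = \left(-28514 + \frac{23}{24}\right) + 131 = - \frac{684313}{24} + 131 = - \frac{681169}{24}$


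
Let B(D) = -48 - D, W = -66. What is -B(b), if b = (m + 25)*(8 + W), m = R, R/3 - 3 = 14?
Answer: -4360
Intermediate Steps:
R = 51 (R = 9 + 3*14 = 9 + 42 = 51)
m = 51
b = -4408 (b = (51 + 25)*(8 - 66) = 76*(-58) = -4408)
-B(b) = -(-48 - 1*(-4408)) = -(-48 + 4408) = -1*4360 = -4360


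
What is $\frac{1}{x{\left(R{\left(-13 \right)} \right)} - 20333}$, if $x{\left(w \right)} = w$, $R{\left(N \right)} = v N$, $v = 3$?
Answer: $- \frac{1}{20372} \approx -4.9087 \cdot 10^{-5}$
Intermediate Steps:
$R{\left(N \right)} = 3 N$
$\frac{1}{x{\left(R{\left(-13 \right)} \right)} - 20333} = \frac{1}{3 \left(-13\right) - 20333} = \frac{1}{-39 - 20333} = \frac{1}{-20372} = - \frac{1}{20372}$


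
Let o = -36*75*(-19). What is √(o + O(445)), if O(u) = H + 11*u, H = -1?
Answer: √56194 ≈ 237.05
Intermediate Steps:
o = 51300 (o = -2700*(-19) = 51300)
O(u) = -1 + 11*u
√(o + O(445)) = √(51300 + (-1 + 11*445)) = √(51300 + (-1 + 4895)) = √(51300 + 4894) = √56194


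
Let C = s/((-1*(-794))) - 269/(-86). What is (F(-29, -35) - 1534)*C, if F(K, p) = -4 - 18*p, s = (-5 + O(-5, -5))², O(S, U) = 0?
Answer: -48972072/17071 ≈ -2868.7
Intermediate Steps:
s = 25 (s = (-5 + 0)² = (-5)² = 25)
C = 53934/17071 (C = 25/((-1*(-794))) - 269/(-86) = 25/794 - 269*(-1/86) = 25*(1/794) + 269/86 = 25/794 + 269/86 = 53934/17071 ≈ 3.1594)
(F(-29, -35) - 1534)*C = ((-4 - 18*(-35)) - 1534)*(53934/17071) = ((-4 + 630) - 1534)*(53934/17071) = (626 - 1534)*(53934/17071) = -908*53934/17071 = -48972072/17071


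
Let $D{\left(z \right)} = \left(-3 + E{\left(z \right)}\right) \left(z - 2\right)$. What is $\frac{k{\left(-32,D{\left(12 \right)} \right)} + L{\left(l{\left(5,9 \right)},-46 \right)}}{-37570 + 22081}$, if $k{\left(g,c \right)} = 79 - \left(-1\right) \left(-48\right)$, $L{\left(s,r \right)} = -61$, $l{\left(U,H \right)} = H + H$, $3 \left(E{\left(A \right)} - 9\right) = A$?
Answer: $\frac{10}{5163} \approx 0.0019369$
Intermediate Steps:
$E{\left(A \right)} = 9 + \frac{A}{3}$
$l{\left(U,H \right)} = 2 H$
$D{\left(z \right)} = \left(-2 + z\right) \left(6 + \frac{z}{3}\right)$ ($D{\left(z \right)} = \left(-3 + \left(9 + \frac{z}{3}\right)\right) \left(z - 2\right) = \left(6 + \frac{z}{3}\right) \left(-2 + z\right) = \left(-2 + z\right) \left(6 + \frac{z}{3}\right)$)
$k{\left(g,c \right)} = 31$ ($k{\left(g,c \right)} = 79 - 48 = 31$)
$\frac{k{\left(-32,D{\left(12 \right)} \right)} + L{\left(l{\left(5,9 \right)},-46 \right)}}{-37570 + 22081} = \frac{31 - 61}{-37570 + 22081} = - \frac{30}{-15489} = \left(-30\right) \left(- \frac{1}{15489}\right) = \frac{10}{5163}$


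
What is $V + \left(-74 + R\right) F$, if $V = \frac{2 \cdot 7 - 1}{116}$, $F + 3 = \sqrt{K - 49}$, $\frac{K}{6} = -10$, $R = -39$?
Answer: $\frac{39337}{116} - 113 i \sqrt{109} \approx 339.11 - 1179.8 i$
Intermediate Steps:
$K = -60$ ($K = 6 \left(-10\right) = -60$)
$F = -3 + i \sqrt{109}$ ($F = -3 + \sqrt{-60 - 49} = -3 + \sqrt{-109} = -3 + i \sqrt{109} \approx -3.0 + 10.44 i$)
$V = \frac{13}{116}$ ($V = \left(14 - 1\right) \frac{1}{116} = 13 \cdot \frac{1}{116} = \frac{13}{116} \approx 0.11207$)
$V + \left(-74 + R\right) F = \frac{13}{116} + \left(-74 - 39\right) \left(-3 + i \sqrt{109}\right) = \frac{13}{116} - 113 \left(-3 + i \sqrt{109}\right) = \frac{13}{116} + \left(339 - 113 i \sqrt{109}\right) = \frac{39337}{116} - 113 i \sqrt{109}$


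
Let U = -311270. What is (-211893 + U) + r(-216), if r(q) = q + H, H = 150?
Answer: -523229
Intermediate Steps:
r(q) = 150 + q (r(q) = q + 150 = 150 + q)
(-211893 + U) + r(-216) = (-211893 - 311270) + (150 - 216) = -523163 - 66 = -523229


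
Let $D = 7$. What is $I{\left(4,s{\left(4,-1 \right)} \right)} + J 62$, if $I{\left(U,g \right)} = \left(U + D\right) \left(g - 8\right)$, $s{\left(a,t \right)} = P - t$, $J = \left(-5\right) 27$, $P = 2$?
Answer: $-8425$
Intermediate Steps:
$J = -135$
$s{\left(a,t \right)} = 2 - t$
$I{\left(U,g \right)} = \left(-8 + g\right) \left(7 + U\right)$ ($I{\left(U,g \right)} = \left(U + 7\right) \left(g - 8\right) = \left(7 + U\right) \left(-8 + g\right) = \left(-8 + g\right) \left(7 + U\right)$)
$I{\left(4,s{\left(4,-1 \right)} \right)} + J 62 = \left(-56 - 32 + 7 \left(2 - -1\right) + 4 \left(2 - -1\right)\right) - 8370 = \left(-56 - 32 + 7 \left(2 + 1\right) + 4 \left(2 + 1\right)\right) - 8370 = \left(-56 - 32 + 7 \cdot 3 + 4 \cdot 3\right) - 8370 = \left(-56 - 32 + 21 + 12\right) - 8370 = -55 - 8370 = -8425$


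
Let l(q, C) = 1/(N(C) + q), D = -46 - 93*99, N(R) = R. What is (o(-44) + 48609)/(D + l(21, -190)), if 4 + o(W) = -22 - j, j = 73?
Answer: -585585/111697 ≈ -5.2426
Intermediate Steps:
D = -9253 (D = -46 - 9207 = -9253)
l(q, C) = 1/(C + q)
o(W) = -99 (o(W) = -4 + (-22 - 1*73) = -4 + (-22 - 73) = -4 - 95 = -99)
(o(-44) + 48609)/(D + l(21, -190)) = (-99 + 48609)/(-9253 + 1/(-190 + 21)) = 48510/(-9253 + 1/(-169)) = 48510/(-9253 - 1/169) = 48510/(-1563758/169) = 48510*(-169/1563758) = -585585/111697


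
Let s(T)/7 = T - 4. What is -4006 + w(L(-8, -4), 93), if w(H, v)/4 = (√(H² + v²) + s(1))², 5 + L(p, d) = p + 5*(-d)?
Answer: 32550 - 168*√8698 ≈ 16882.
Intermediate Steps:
s(T) = -28 + 7*T (s(T) = 7*(T - 4) = 7*(-4 + T) = -28 + 7*T)
L(p, d) = -5 + p - 5*d (L(p, d) = -5 + (p + 5*(-d)) = -5 + (p - 5*d) = -5 + p - 5*d)
w(H, v) = 4*(-21 + √(H² + v²))² (w(H, v) = 4*(√(H² + v²) + (-28 + 7*1))² = 4*(√(H² + v²) + (-28 + 7))² = 4*(√(H² + v²) - 21)² = 4*(-21 + √(H² + v²))²)
-4006 + w(L(-8, -4), 93) = -4006 + 4*(-21 + √((-5 - 8 - 5*(-4))² + 93²))² = -4006 + 4*(-21 + √((-5 - 8 + 20)² + 8649))² = -4006 + 4*(-21 + √(7² + 8649))² = -4006 + 4*(-21 + √(49 + 8649))² = -4006 + 4*(-21 + √8698)²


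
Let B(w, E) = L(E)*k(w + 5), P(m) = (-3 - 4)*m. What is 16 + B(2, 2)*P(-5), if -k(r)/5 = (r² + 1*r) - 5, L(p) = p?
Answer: -17834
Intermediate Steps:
P(m) = -7*m
k(r) = 25 - 5*r - 5*r² (k(r) = -5*((r² + 1*r) - 5) = -5*((r² + r) - 5) = -5*((r + r²) - 5) = -5*(-5 + r + r²) = 25 - 5*r - 5*r²)
B(w, E) = E*(-5*w - 5*(5 + w)²) (B(w, E) = E*(25 - 5*(w + 5) - 5*(w + 5)²) = E*(25 - 5*(5 + w) - 5*(5 + w)²) = E*(25 + (-25 - 5*w) - 5*(5 + w)²) = E*(-5*w - 5*(5 + w)²))
16 + B(2, 2)*P(-5) = 16 + (-5*2*(2 + (5 + 2)²))*(-7*(-5)) = 16 - 5*2*(2 + 7²)*35 = 16 - 5*2*(2 + 49)*35 = 16 - 5*2*51*35 = 16 - 510*35 = 16 - 17850 = -17834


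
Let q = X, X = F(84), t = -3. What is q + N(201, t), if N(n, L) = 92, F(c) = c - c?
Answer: 92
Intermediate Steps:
F(c) = 0
X = 0
q = 0
q + N(201, t) = 0 + 92 = 92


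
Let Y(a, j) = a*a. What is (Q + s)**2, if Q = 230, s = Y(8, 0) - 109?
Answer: 34225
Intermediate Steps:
Y(a, j) = a**2
s = -45 (s = 8**2 - 109 = 64 - 109 = -45)
(Q + s)**2 = (230 - 45)**2 = 185**2 = 34225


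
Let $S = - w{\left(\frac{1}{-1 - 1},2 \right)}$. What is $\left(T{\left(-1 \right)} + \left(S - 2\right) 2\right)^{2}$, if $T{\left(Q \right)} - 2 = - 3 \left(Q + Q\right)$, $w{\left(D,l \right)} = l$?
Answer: $0$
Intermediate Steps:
$T{\left(Q \right)} = 2 - 6 Q$ ($T{\left(Q \right)} = 2 - 3 \left(Q + Q\right) = 2 - 3 \cdot 2 Q = 2 - 6 Q$)
$S = -2$ ($S = \left(-1\right) 2 = -2$)
$\left(T{\left(-1 \right)} + \left(S - 2\right) 2\right)^{2} = \left(\left(2 - -6\right) + \left(-2 - 2\right) 2\right)^{2} = \left(\left(2 + 6\right) - 8\right)^{2} = \left(8 - 8\right)^{2} = 0^{2} = 0$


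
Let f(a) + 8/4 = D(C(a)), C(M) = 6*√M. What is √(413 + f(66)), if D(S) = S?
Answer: √(411 + 6*√66) ≈ 21.442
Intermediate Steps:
f(a) = -2 + 6*√a
√(413 + f(66)) = √(413 + (-2 + 6*√66)) = √(411 + 6*√66)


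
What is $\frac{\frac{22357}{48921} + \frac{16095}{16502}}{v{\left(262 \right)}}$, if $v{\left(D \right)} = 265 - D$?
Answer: $\frac{31251857}{65456298} \approx 0.47745$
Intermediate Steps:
$\frac{\frac{22357}{48921} + \frac{16095}{16502}}{v{\left(262 \right)}} = \frac{\frac{22357}{48921} + \frac{16095}{16502}}{265 - 262} = \frac{22357 \cdot \frac{1}{48921} + 16095 \cdot \frac{1}{16502}}{265 - 262} = \frac{\frac{22357}{48921} + \frac{435}{446}}{3} = \frac{31251857}{21818766} \cdot \frac{1}{3} = \frac{31251857}{65456298}$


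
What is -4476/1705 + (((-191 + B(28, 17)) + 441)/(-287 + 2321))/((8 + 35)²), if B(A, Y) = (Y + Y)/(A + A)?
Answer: -157109950021/59847914280 ≈ -2.6252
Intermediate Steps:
B(A, Y) = Y/A (B(A, Y) = (2*Y)/((2*A)) = (2*Y)*(1/(2*A)) = Y/A)
-4476/1705 + (((-191 + B(28, 17)) + 441)/(-287 + 2321))/((8 + 35)²) = -4476/1705 + (((-191 + 17/28) + 441)/(-287 + 2321))/((8 + 35)²) = -4476*1/1705 + (((-191 + 17*(1/28)) + 441)/2034)/(43²) = -4476/1705 + (((-191 + 17/28) + 441)*(1/2034))/1849 = -4476/1705 + ((-5331/28 + 441)*(1/2034))*(1/1849) = -4476/1705 + ((7017/28)*(1/2034))*(1/1849) = -4476/1705 + (2339/18984)*(1/1849) = -4476/1705 + 2339/35101416 = -157109950021/59847914280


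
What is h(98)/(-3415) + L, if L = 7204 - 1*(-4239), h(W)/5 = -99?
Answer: 7815668/683 ≈ 11443.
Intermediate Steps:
h(W) = -495 (h(W) = 5*(-99) = -495)
L = 11443 (L = 7204 + 4239 = 11443)
h(98)/(-3415) + L = -495/(-3415) + 11443 = -495*(-1/3415) + 11443 = 99/683 + 11443 = 7815668/683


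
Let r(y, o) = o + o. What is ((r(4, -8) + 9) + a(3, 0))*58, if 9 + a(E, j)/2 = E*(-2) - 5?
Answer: -2726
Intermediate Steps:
r(y, o) = 2*o
a(E, j) = -28 - 4*E (a(E, j) = -18 + 2*(E*(-2) - 5) = -18 + 2*(-2*E - 5) = -18 + 2*(-5 - 2*E) = -18 + (-10 - 4*E) = -28 - 4*E)
((r(4, -8) + 9) + a(3, 0))*58 = ((2*(-8) + 9) + (-28 - 4*3))*58 = ((-16 + 9) + (-28 - 12))*58 = (-7 - 40)*58 = -47*58 = -2726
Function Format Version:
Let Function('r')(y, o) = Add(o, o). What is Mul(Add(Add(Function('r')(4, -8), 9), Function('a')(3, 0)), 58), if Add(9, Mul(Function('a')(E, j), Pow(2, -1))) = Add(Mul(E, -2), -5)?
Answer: -2726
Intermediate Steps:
Function('r')(y, o) = Mul(2, o)
Function('a')(E, j) = Add(-28, Mul(-4, E)) (Function('a')(E, j) = Add(-18, Mul(2, Add(Mul(E, -2), -5))) = Add(-18, Mul(2, Add(Mul(-2, E), -5))) = Add(-18, Mul(2, Add(-5, Mul(-2, E)))) = Add(-18, Add(-10, Mul(-4, E))) = Add(-28, Mul(-4, E)))
Mul(Add(Add(Function('r')(4, -8), 9), Function('a')(3, 0)), 58) = Mul(Add(Add(Mul(2, -8), 9), Add(-28, Mul(-4, 3))), 58) = Mul(Add(Add(-16, 9), Add(-28, -12)), 58) = Mul(Add(-7, -40), 58) = Mul(-47, 58) = -2726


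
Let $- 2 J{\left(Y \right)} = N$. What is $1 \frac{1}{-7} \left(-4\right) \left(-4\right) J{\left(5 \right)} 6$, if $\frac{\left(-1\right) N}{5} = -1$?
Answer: $\frac{240}{7} \approx 34.286$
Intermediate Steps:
$N = 5$ ($N = \left(-5\right) \left(-1\right) = 5$)
$J{\left(Y \right)} = - \frac{5}{2}$ ($J{\left(Y \right)} = \left(- \frac{1}{2}\right) 5 = - \frac{5}{2}$)
$1 \frac{1}{-7} \left(-4\right) \left(-4\right) J{\left(5 \right)} 6 = 1 \frac{1}{-7} \left(-4\right) \left(-4\right) \left(- \frac{5}{2}\right) 6 = 1 \left(- \frac{1}{7}\right) 16 \left(- \frac{5}{2}\right) 6 = \left(- \frac{1}{7}\right) \left(-40\right) 6 = \frac{40}{7} \cdot 6 = \frac{240}{7}$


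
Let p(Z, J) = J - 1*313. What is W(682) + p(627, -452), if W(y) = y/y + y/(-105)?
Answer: -80902/105 ≈ -770.50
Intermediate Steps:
p(Z, J) = -313 + J (p(Z, J) = J - 313 = -313 + J)
W(y) = 1 - y/105 (W(y) = 1 + y*(-1/105) = 1 - y/105)
W(682) + p(627, -452) = (1 - 1/105*682) + (-313 - 452) = (1 - 682/105) - 765 = -577/105 - 765 = -80902/105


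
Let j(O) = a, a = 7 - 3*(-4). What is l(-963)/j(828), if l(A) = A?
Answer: -963/19 ≈ -50.684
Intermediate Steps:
a = 19 (a = 7 + 12 = 19)
j(O) = 19
l(-963)/j(828) = -963/19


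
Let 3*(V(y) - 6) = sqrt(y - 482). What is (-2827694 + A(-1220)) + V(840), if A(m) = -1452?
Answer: -2829140 + sqrt(358)/3 ≈ -2.8291e+6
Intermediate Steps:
V(y) = 6 + sqrt(-482 + y)/3 (V(y) = 6 + sqrt(y - 482)/3 = 6 + sqrt(-482 + y)/3)
(-2827694 + A(-1220)) + V(840) = (-2827694 - 1452) + (6 + sqrt(-482 + 840)/3) = -2829146 + (6 + sqrt(358)/3) = -2829140 + sqrt(358)/3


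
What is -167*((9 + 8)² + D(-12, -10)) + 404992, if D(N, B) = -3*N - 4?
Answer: 351385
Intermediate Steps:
D(N, B) = -4 - 3*N
-167*((9 + 8)² + D(-12, -10)) + 404992 = -167*((9 + 8)² + (-4 - 3*(-12))) + 404992 = -167*(17² + (-4 + 36)) + 404992 = -167*(289 + 32) + 404992 = -167*321 + 404992 = -53607 + 404992 = 351385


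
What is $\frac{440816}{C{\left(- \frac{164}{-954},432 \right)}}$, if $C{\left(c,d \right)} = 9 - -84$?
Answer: $\frac{440816}{93} \approx 4740.0$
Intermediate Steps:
$C{\left(c,d \right)} = 93$ ($C{\left(c,d \right)} = 9 + 84 = 93$)
$\frac{440816}{C{\left(- \frac{164}{-954},432 \right)}} = \frac{440816}{93}$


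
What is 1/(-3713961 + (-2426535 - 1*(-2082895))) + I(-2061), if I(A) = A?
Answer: -8362715662/4057601 ≈ -2061.0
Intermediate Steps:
1/(-3713961 + (-2426535 - 1*(-2082895))) + I(-2061) = 1/(-3713961 + (-2426535 - 1*(-2082895))) - 2061 = 1/(-3713961 + (-2426535 + 2082895)) - 2061 = 1/(-3713961 - 343640) - 2061 = 1/(-4057601) - 2061 = -1/4057601 - 2061 = -8362715662/4057601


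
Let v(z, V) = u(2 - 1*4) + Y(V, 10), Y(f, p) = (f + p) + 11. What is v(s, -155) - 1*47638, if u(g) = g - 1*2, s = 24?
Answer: -47776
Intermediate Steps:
u(g) = -2 + g (u(g) = g - 2 = -2 + g)
Y(f, p) = 11 + f + p
v(z, V) = 17 + V (v(z, V) = (-2 + (2 - 1*4)) + (11 + V + 10) = (-2 + (2 - 4)) + (21 + V) = (-2 - 2) + (21 + V) = -4 + (21 + V) = 17 + V)
v(s, -155) - 1*47638 = (17 - 155) - 1*47638 = -138 - 47638 = -47776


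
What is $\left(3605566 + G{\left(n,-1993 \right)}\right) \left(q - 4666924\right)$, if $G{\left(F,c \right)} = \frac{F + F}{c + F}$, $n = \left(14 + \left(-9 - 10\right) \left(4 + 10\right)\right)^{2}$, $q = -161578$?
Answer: $- \frac{1070875300058563468}{61511} \approx -1.7409 \cdot 10^{13}$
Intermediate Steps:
$n = 63504$ ($n = \left(14 - 266\right)^{2} = \left(-252\right)^{2} = 63504$)
$G{\left(F,c \right)} = \frac{2 F}{F + c}$
$\left(3605566 + G{\left(n,-1993 \right)}\right) \left(q - 4666924\right) = \left(3605566 + 2 \cdot 63504 \frac{1}{63504 - 1993}\right) \left(-161578 - 4666924\right) = \left(3605566 + 2 \cdot 63504 \cdot \frac{1}{61511}\right) \left(-4828502\right) = \left(3605566 + \frac{127008}{61511}\right) \left(-4828502\right) = \frac{221782097234}{61511} \left(-4828502\right) = - \frac{1070875300058563468}{61511}$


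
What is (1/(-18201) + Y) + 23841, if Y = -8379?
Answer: 281423861/18201 ≈ 15462.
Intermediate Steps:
(1/(-18201) + Y) + 23841 = (1/(-18201) - 8379) + 23841 = (-1/18201 - 8379) + 23841 = -152506180/18201 + 23841 = 281423861/18201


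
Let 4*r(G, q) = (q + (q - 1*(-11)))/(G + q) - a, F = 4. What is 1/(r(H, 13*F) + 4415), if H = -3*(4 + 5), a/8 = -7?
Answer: 20/88603 ≈ 0.00022573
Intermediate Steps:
a = -56 (a = 8*(-7) = -56)
H = -27 (H = -3*9 = -27)
r(G, q) = 14 + (11 + 2*q)/(4*(G + q)) (r(G, q) = ((q + (q - 1*(-11)))/(G + q) - 1*(-56))/4 = ((q + (q + 11))/(G + q) + 56)/4 = ((q + (11 + q))/(G + q) + 56)/4 = ((11 + 2*q)/(G + q) + 56)/4 = (56 + (11 + 2*q)/(G + q))/4 = 14 + (11 + 2*q)/(4*(G + q)))
1/(r(H, 13*F) + 4415) = 1/((11 + 56*(-27) + 58*(13*4))/(4*(-27 + 13*4)) + 4415) = 1/((11 - 1512 + 58*52)/(4*(-27 + 52)) + 4415) = 1/((¼)*(11 - 1512 + 3016)/25 + 4415) = 1/((¼)*(1/25)*1515 + 4415) = 1/(303/20 + 4415) = 1/(88603/20) = 20/88603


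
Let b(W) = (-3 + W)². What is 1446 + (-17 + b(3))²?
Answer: 1735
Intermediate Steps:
1446 + (-17 + b(3))² = 1446 + (-17 + (-3 + 3)²)² = 1446 + (-17 + 0²)² = 1446 + (-17 + 0)² = 1446 + (-17)² = 1446 + 289 = 1735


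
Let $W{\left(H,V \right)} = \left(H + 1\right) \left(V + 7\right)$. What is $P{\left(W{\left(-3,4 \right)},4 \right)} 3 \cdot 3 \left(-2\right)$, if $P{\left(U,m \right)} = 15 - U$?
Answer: $-666$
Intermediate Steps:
$W{\left(H,V \right)} = \left(1 + H\right) \left(7 + V\right)$
$P{\left(W{\left(-3,4 \right)},4 \right)} 3 \cdot 3 \left(-2\right) = \left(15 - \left(7 + 4 + 7 \left(-3\right) - 12\right)\right) 3 \cdot 3 \left(-2\right) = \left(15 - \left(7 + 4 - 21 - 12\right)\right) 9 \left(-2\right) = \left(15 - -22\right) \left(-18\right) = \left(15 + 22\right) \left(-18\right) = 37 \left(-18\right) = -666$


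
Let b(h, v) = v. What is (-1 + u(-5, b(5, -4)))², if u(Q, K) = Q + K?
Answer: 100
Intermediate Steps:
u(Q, K) = K + Q
(-1 + u(-5, b(5, -4)))² = (-1 + (-4 - 5))² = (-1 - 9)² = (-10)² = 100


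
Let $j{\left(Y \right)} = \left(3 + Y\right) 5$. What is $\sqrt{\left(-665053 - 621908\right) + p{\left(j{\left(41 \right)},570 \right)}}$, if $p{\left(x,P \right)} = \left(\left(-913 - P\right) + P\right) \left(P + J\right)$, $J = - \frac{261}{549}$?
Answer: $\frac{i \sqrt{6723612394}}{61} \approx 1344.2 i$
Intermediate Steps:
$J = - \frac{29}{61}$ ($J = \left(-261\right) \frac{1}{549} = - \frac{29}{61} \approx -0.47541$)
$j{\left(Y \right)} = 15 + 5 Y$
$p{\left(x,P \right)} = \frac{26477}{61} - 913 P$ ($p{\left(x,P \right)} = \left(\left(-913 - P\right) + P\right) \left(P - \frac{29}{61}\right) = - 913 \left(- \frac{29}{61} + P\right) = \frac{26477}{61} - 913 P$)
$\sqrt{\left(-665053 - 621908\right) + p{\left(j{\left(41 \right)},570 \right)}} = \sqrt{\left(-665053 - 621908\right) + \left(\frac{26477}{61} - 520410\right)} = \sqrt{-1286961 - \frac{31718533}{61}} = \sqrt{- \frac{110223154}{61}} = \frac{i \sqrt{6723612394}}{61}$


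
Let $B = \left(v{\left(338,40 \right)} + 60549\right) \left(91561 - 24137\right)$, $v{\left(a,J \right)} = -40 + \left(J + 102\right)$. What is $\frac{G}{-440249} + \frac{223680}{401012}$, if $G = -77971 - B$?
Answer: $\frac{14137942731235}{1521940793} \approx 9289.4$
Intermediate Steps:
$v{\left(a,J \right)} = 62 + J$ ($v{\left(a,J \right)} = -40 + \left(102 + J\right) = 62 + J$)
$B = 4089333024$ ($B = \left(\left(62 + 40\right) + 60549\right) \left(91561 - 24137\right) = \left(102 + 60549\right) 67424 = 60651 \cdot 67424 = 4089333024$)
$G = -4089410995$ ($G = -77971 - 4089333024 = -4089410995$)
$\frac{G}{-440249} + \frac{223680}{401012} = - \frac{4089410995}{-440249} + \frac{223680}{401012} = \left(-4089410995\right) \left(- \frac{1}{440249}\right) + 223680 \cdot \frac{1}{401012} = \frac{4089410995}{440249} + \frac{55920}{100253} = \frac{14137942731235}{1521940793}$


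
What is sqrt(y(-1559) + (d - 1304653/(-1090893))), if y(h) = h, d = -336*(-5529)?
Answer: sqrt(2208949811536597194)/1090893 ≈ 1362.4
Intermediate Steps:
d = 1857744
sqrt(y(-1559) + (d - 1304653/(-1090893))) = sqrt(-1559 + (1857744 - 1304653/(-1090893))) = sqrt(-1559 + (1857744 - 1304653*(-1/1090893))) = sqrt(-1559 + (1857744 + 1304653/1090893)) = sqrt(-1559 + 2026601230045/1090893) = sqrt(2024900527858/1090893) = sqrt(2208949811536597194)/1090893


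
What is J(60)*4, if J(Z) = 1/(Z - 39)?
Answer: 4/21 ≈ 0.19048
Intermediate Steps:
J(Z) = 1/(-39 + Z)
J(60)*4 = 4/(-39 + 60) = 4/21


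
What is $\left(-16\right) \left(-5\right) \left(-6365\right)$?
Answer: $-509200$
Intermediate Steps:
$\left(-16\right) \left(-5\right) \left(-6365\right) = 80 \left(-6365\right) = -509200$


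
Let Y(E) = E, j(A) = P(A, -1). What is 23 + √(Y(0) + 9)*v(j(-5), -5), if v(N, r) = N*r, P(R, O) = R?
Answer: 98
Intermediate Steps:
j(A) = A
23 + √(Y(0) + 9)*v(j(-5), -5) = 23 + √(0 + 9)*(-5*(-5)) = 23 + √9*25 = 23 + 3*25 = 23 + 75 = 98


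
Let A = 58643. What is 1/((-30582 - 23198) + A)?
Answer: 1/4863 ≈ 0.00020563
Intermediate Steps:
1/((-30582 - 23198) + A) = 1/((-30582 - 23198) + 58643) = 1/(-53780 + 58643) = 1/4863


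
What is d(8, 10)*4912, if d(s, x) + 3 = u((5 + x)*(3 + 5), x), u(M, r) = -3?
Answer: -29472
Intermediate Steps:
d(s, x) = -6 (d(s, x) = -3 - 3 = -6)
d(8, 10)*4912 = -6*4912 = -29472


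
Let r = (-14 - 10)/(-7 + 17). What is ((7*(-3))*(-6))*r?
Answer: -1512/5 ≈ -302.40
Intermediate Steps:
r = -12/5 (r = -24/10 = -24*⅒ = -12/5 ≈ -2.4000)
((7*(-3))*(-6))*r = ((7*(-3))*(-6))*(-12/5) = -21*(-6)*(-12/5) = 126*(-12/5) = -1512/5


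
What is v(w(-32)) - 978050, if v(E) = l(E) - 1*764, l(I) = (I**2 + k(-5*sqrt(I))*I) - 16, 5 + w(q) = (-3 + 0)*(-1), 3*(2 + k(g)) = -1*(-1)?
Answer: -2936468/3 ≈ -9.7882e+5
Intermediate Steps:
k(g) = -5/3 (k(g) = -2 + (-1*(-1))/3 = -2 + (1/3)*1 = -2 + 1/3 = -5/3)
w(q) = -2 (w(q) = -5 + (-3 + 0)*(-1) = -5 - 3*(-1) = -5 + 3 = -2)
l(I) = -16 + I**2 - 5*I/3 (l(I) = (I**2 - 5*I/3) - 16 = -16 + I**2 - 5*I/3)
v(E) = -780 + E**2 - 5*E/3 (v(E) = (-16 + E**2 - 5*E/3) - 1*764 = (-16 + E**2 - 5*E/3) - 764 = -780 + E**2 - 5*E/3)
v(w(-32)) - 978050 = (-780 + (-2)**2 - 5/3*(-2)) - 978050 = (-780 + 4 + 10/3) - 978050 = -2318/3 - 978050 = -2936468/3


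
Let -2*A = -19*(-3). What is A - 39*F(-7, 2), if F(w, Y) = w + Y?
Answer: 333/2 ≈ 166.50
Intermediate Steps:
F(w, Y) = Y + w
A = -57/2 (A = -(-19)*(-3)/2 = -1/2*57 = -57/2 ≈ -28.500)
A - 39*F(-7, 2) = -57/2 - 39*(2 - 7) = -57/2 - 39*(-5) = -57/2 + 195 = 333/2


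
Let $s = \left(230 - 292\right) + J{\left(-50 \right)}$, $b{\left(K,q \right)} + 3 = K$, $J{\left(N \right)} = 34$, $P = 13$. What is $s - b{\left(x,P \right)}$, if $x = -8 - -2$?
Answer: $-19$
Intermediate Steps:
$x = -6$ ($x = -8 + 2 = -6$)
$b{\left(K,q \right)} = -3 + K$
$s = -28$ ($s = \left(230 - 292\right) + 34 = -62 + 34 = -28$)
$s - b{\left(x,P \right)} = -28 - \left(-3 - 6\right) = -28 - -9 = -28 + 9 = -19$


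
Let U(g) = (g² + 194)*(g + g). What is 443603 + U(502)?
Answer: 253650395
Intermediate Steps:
U(g) = 2*g*(194 + g²) (U(g) = (194 + g²)*(2*g) = 2*g*(194 + g²))
443603 + U(502) = 443603 + 2*502*(194 + 502²) = 443603 + 2*502*(194 + 252004) = 443603 + 2*502*252198 = 443603 + 253206792 = 253650395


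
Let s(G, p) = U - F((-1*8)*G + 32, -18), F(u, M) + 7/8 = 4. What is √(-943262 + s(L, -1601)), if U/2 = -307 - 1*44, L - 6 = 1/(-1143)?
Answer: I*√15103474/4 ≈ 971.58*I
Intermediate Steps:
F(u, M) = 25/8 (F(u, M) = -7/8 + 4 = 25/8)
L = 6857/1143 (L = 6 + 1/(-1143) = 6 - 1/1143 = 6857/1143 ≈ 5.9991)
U = -702 (U = 2*(-307 - 1*44) = 2*(-307 - 44) = 2*(-351) = -702)
s(G, p) = -5641/8 (s(G, p) = -702 - 1*25/8 = -702 - 25/8 = -5641/8)
√(-943262 + s(L, -1601)) = √(-943262 - 5641/8) = √(-7551737/8) = I*√15103474/4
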